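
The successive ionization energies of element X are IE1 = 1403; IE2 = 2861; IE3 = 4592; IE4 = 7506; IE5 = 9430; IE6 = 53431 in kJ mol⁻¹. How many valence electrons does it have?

5

Look for the largest jump between consecutive ionization energies: IE6/IE5 ≈ 5.7, far larger than any earlier ratio.
That jump marks the point where a core electron is being removed. So the atom has 5 valence electrons.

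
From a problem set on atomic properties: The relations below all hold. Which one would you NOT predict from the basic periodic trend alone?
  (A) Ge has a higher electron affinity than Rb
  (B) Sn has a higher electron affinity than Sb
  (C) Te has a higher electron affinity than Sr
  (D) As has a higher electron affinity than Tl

(B)

The general trend: electron affinity increases across a period and decreases down a group.
(A) Ge (period 4, group 14) vs Rb (period 5, group 1): the stated order agrees with the simple trend.
(B) Sn (period 5, group 14) vs Sb (period 5, group 15): the stated order contradicts the simple trend.
(C) Te (period 5, group 16) vs Sr (period 5, group 2): the stated order agrees with the simple trend.
(D) As (period 4, group 15) vs Tl (period 6, group 13): the stated order agrees with the simple trend.
The exception is (B): adding an electron to Sb's half-filled 5p³ is unfavourable, so Sn has the more exothermic EA.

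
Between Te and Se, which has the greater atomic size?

Se is in period 4, group 16; Te is in period 5, group 16.
Atomic radius shrinks across a period as nuclear charge pulls the same shell inward, and grows down a group as new shells are added.
All are in group 16, so atomic radius increases down the group.
So Te has the greater atomic size (Te > Se).

Te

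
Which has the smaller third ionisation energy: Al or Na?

Al

Consider each +2 ion: Al²⁺ still has 1 valence electron; Na²⁺ is already 1 electron into the core.
Core electrons are held far more tightly than valence electrons, so Na tops the IE_3 order.
Tabulated IE_3 (kJ/mol): Al 2745, Na 6910.
Putting it together, IE_3: Al < Na.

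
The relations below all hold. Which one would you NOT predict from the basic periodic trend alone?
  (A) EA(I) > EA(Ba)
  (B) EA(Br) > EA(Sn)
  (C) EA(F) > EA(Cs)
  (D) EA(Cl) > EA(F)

The general trend: electron affinity increases across a period and decreases down a group.
(A) I (period 5, group 17) vs Ba (period 6, group 2): the stated order agrees with the simple trend.
(B) Br (period 4, group 17) vs Sn (period 5, group 14): the stated order agrees with the simple trend.
(C) F (period 2, group 17) vs Cs (period 6, group 1): the stated order agrees with the simple trend.
(D) Cl (period 3, group 17) vs F (period 2, group 17): the stated order contradicts the simple trend.
The exception is (D): F's small 2p subshell makes the incoming electron feel strong e⁻–e⁻ repulsion, so Cl actually releases more energy on gaining an electron.

(D)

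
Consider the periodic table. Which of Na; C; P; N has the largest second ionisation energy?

The second ionization energy removes an electron from the +1 ion. For each element: Na⁺ is the bare [Ne] core; C⁺ still has 3 valence electrons; P⁺ still has 4 valence electrons; N⁺ still has 4 valence electrons.
Core electrons are held far more tightly than valence electrons, so Na tops the IE_2 order.
Valence configurations: C⁺ [He]2s²2p¹, P⁺ [Ne]3s²3p², N⁺ [He]2s²2p².
Approximate IE_2 values (kJ/mol): Na 4562, C 2353, P 1907, N 2856.
Overall IE_2 order: P < C < N < Na.

Na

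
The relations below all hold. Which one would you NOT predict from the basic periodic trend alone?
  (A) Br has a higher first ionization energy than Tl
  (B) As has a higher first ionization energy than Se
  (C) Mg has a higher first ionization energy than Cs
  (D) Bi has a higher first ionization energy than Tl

(B)

The general trend: first ionization energy increases across a period and decreases down a group.
(A) Br (period 4, group 17) vs Tl (period 6, group 13): the stated order agrees with the simple trend.
(B) As (period 4, group 15) vs Se (period 4, group 16): the stated order contradicts the simple trend.
(C) Mg (period 3, group 2) vs Cs (period 6, group 1): the stated order agrees with the simple trend.
(D) Bi (period 6, group 15) vs Tl (period 6, group 13): the stated order agrees with the simple trend.
The exception is (B): Se (4p⁴) ionizes more easily than half-filled As (4p³).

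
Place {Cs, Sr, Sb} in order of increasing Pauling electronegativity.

Cs, Sr, Sb

EN rises left→right (higher Z_eff, smaller atoms) and falls top→bottom (larger, more shielded atoms).
These span different periods and groups, so the two trends combine.
Sr > Cs: relative to Cs, both the across-period and down-group shifts push Sr's electronegativity up.
Sb > Sr: Sb lies to the right of Sr in period 5, so the across-period effect alone puts Sb higher.
Tabulated electronegativity (Pauling): Sr 0.95, Sb 2.05, Cs 0.79.
So from lowest to highest: Cs < Sr < Sb.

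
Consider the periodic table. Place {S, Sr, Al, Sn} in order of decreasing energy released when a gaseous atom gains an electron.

S > Sn > Al > Sr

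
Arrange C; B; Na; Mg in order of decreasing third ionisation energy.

Mg > Na > C > B

IE_3 is the cost of taking one more electron from the +2 cation: C²⁺ still has 2 valence electrons; B²⁺ still has 1 valence electron; Na²⁺ is already 1 electron into the core; Mg²⁺ is the bare [Ne] core.
Core electrons are held far more tightly than valence electrons, so Na and Mg top the IE_3 order.
Valence configurations: C²⁺ [He]2s², B²⁺ [He]2s¹.
Tabulated IE_3 (kJ/mol): C 4620, B 3660, Na 6910, Mg 7733.
Hence IE_3: B < C < Na < Mg.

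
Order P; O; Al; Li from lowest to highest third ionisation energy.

Al < P < O < Li

IE_3 is the cost of taking one more electron from the +2 cation: P²⁺ still has 3 valence electrons; O²⁺ still has 4 valence electrons; Al²⁺ still has 1 valence electron; Li²⁺ is already 1 electron into the core.
Pulling an electron out of a noble-gas core costs far more than removing a remaining valence electron, so Li sits at the high end of IE_3.
Valence configurations: P²⁺ [Ne]3s²3p¹, O²⁺ [He]2s²2p², Al²⁺ [Ne]3s¹.
Tabulated IE_3 (kJ/mol): P 2914, O 5300, Al 2745, Li 11815.
Overall IE_3 order: Al < P < O < Li.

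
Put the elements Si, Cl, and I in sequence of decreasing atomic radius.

Si is in period 3, group 14; Cl is in period 3, group 17; I is in period 5, group 17.
Across a period the added protons contract the valence shell; down a group each new principal shell makes the atom larger.
Neither a single period nor a single group — weigh both effects.
Si > Cl: both are in period 3; the period trend gives Si the larger value.
I > Si: the two effects oppose for this pair; the down-group effect wins (133 vs 116 pm).
For reference (pm): Si 116, Cl 99, I 133.
So from largest to smallest: I > Si > Cl.

I > Si > Cl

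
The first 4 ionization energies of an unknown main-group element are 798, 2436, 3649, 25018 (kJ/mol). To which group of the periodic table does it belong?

Group 13

Look for the largest jump between consecutive ionization energies: IE4/IE3 ≈ 6.9, far larger than any earlier ratio.
That jump marks the point where a core electron is being removed. So the atom has 3 valence electrons.
A main-group element with 3 valence electrons is in group 13.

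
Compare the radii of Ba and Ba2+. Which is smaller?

Forming Ba2+ removes 2 electrons from Ba. Fewer electrons for the same nuclear charge means less shielding and a higher Z_eff on the remaining electrons, and for main-group metals the entire outer shell is lost.
A cation is smaller than its parent atom: Ba2+ < Ba.

Ba2+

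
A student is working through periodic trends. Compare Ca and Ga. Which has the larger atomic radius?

Ca

Ca is in period 4, group 2; Ga is in period 4, group 13.
Moving right in a period, electrons are added to the same shell under a stronger nuclear pull, so atoms get smaller; moving down, a new shell is opened and atoms get larger.
All lie in period 4, so atomic radius increases right to left.
So Ca has the larger atomic radius (Ca > Ga).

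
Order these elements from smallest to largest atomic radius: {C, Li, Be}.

Li is in period 2, group 1; Be is in period 2, group 2; C is in period 2, group 14.
Radius decreases left→right (rising Z_eff, same n) and increases top→bottom (higher n).
All lie in period 2, so atomic radius increases right to left.
So from smallest to largest: C < Be < Li.

C, Be, Li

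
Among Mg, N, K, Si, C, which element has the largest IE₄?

Mg

The fourth ionization energy removes an electron from the +3 ion. For each element: Mg³⁺ is already 1 electron into the core; N³⁺ still has 2 valence electrons; K³⁺ is already 2 electrons into the core; Si³⁺ still has 1 valence electron; C³⁺ still has 1 valence electron.
Usually core removal costs more than valence removal, but here the competition is close: a tightly held n=2 valence electron can cost more to remove than an n=3 core electron, so the actual values have to decide it.
Valence configurations: N³⁺ [He]2s², Si³⁺ [Ne]3s¹, C³⁺ [He]2s¹.
The numbers (kJ/mol): Mg 10543, N 7475, K 5877, Si 4356, C 6223.
Hence IE_4: Si < K < C < N < Mg.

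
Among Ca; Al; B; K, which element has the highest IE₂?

The second ionization energy removes an electron from the +1 ion. For each element: Ca⁺ still has 1 valence electron; Al⁺ still has 2 valence electrons; B⁺ still has 2 valence electrons; K⁺ is the bare [Ar] core.
Breaking into a closed-shell core is much more expensive than removing a leftover valence electron — K has the largest IE_2 here.
Valence configurations: Ca⁺ [Ar]4s¹, Al⁺ [Ne]3s², B⁺ [He]2s².
Tabulated IE_2 (kJ/mol): Ca 1145, Al 1817, B 2427, K 3052.
Hence IE_2: Ca < Al < B < K.

K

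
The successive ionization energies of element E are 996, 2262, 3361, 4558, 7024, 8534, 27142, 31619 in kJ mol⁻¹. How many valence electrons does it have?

Look for the largest jump between consecutive ionization energies: IE7/IE6 ≈ 3.2, far larger than any earlier ratio.
That jump marks the point where a core electron is being removed. So the atom has 6 valence electrons.

6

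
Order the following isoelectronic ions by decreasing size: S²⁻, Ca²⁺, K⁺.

S²⁻, K⁺, Ca²⁺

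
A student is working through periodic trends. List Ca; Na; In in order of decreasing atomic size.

Ca, Na, In

Na is in period 3, group 1; Ca is in period 4, group 2; In is in period 5, group 13.
Across a period the added protons contract the valence shell; down a group each new principal shell makes the atom larger.
A diagonal step moves right (one effect) and down (the opposite effect) at once.
Na > In: the two effects oppose for this pair; the across-period effect wins (155 vs 142 pm).
Ca > Na: period and group pull opposite ways; the down-group shift dominates (171 vs 155 pm).
For reference (pm): Na 155, Ca 171, In 142.
So from largest to smallest: Ca > Na > In.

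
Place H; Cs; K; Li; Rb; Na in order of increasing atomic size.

H < Li < Na < K < Rb < Cs

H is in period 1, group 1; Li is in period 2, group 1; Na is in period 3, group 1; K is in period 4, group 1; Rb is in period 5, group 1; Cs is in period 6, group 1.
Moving right in a period, electrons are added to the same shell under a stronger nuclear pull, so atoms get smaller; moving down, a new shell is opened and atoms get larger.
All are in group 1, so atomic radius increases down the group.
So from smallest to largest: H < Li < Na < K < Rb < Cs.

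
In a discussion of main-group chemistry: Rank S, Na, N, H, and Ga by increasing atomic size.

H is in period 1, group 1; N is in period 2, group 15; Na is in period 3, group 1; S is in period 3, group 16; Ga is in period 4, group 13.
Across a period the added protons contract the valence shell; down a group each new principal shell makes the atom larger.
These span different periods and groups, so the two trends combine.
N > H: period and group pull opposite ways; the down-group shift dominates (71 vs 32 pm).
S > N: the two effects oppose for this pair; the down-group effect wins (103 vs 71 pm).
Ga > S: relative to S, both the across-period and down-group shifts push Ga's atomic radius up.
Na > Ga: period and group pull opposite ways; the across-period shift dominates (155 vs 124 pm).
Tabulated atomic radius (pm): H 32, N 71, Na 155, S 103, Ga 124.
So from smallest to largest: H < N < S < Ga < Na.

H < N < S < Ga < Na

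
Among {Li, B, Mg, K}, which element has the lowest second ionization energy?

After 1 electron has been removed, what remains? Li⁺ is the bare [He] core; B⁺ still has 2 valence electrons; Mg⁺ still has 1 valence electron; K⁺ is the bare [Ar] core.
Pulling an electron out of a noble-gas core costs far more than removing a remaining valence electron, so K and Li sit at the high end of IE_2.
Valence configurations: B⁺ [He]2s², Mg⁺ [Ne]3s¹.
Tabulated IE_2 (kJ/mol): Li 7298, B 2427, Mg 1451, K 3052.
Overall IE_2 order: Mg < B < K < Li.

Mg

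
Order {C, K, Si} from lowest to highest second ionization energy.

Si, C, K

IE_2 is the cost of taking one more electron from the +1 cation: C⁺ still has 3 valence electrons; K⁺ is the bare [Ar] core; Si⁺ still has 3 valence electrons.
Breaking into a closed-shell core is much more expensive than removing a leftover valence electron — K has the largest IE_2 here.
Valence configurations: C⁺ [He]2s²2p¹, Si⁺ [Ne]3s²3p¹.
The numbers (kJ/mol): C 2353, K 3052, Si 1577.
Putting it together, IE_2: Si < C < K.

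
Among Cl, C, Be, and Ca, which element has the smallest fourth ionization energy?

Cl

After 3 electrons have been removed, what remains? Cl³⁺ still has 4 valence electrons; C³⁺ still has 1 valence electron; Be³⁺ is already 1 electron into the core; Ca³⁺ is already 1 electron into the core.
Pulling an electron out of a noble-gas core costs far more than removing a remaining valence electron, so Ca and Be sit at the high end of IE_4.
Valence configurations: Cl³⁺ [Ne]3s²3p², C³⁺ [He]2s¹.
Approximate IE_4 values (kJ/mol): Cl 5159, C 6223, Be 21007, Ca 6491.
Overall IE_4 order: Cl < C < Ca < Be.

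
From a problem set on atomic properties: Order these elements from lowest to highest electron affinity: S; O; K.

K, O, S

Atoms with high Z_eff and room in the valence shell (especially the halogens) have the most exothermic electron affinities.
Here both period and group differ, so the two effects have to be weighed against each other.
O > K: both effects reinforce here, so O is clearly the higher of the two.
S > O: this pair runs against the simple trend — see the exception note.
Note the exception: S has a higher electron affinity than O, contrary to the simple trend — the compact 2p subshell of O repels the added electron more than S's larger 3p does.
Tabulated electron affinity (kJ/mol): O 141, S 200, K 48.
So from lowest to highest: K < O < S.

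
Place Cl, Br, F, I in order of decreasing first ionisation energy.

F, Cl, Br, I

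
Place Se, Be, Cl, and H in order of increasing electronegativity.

Be, H, Se, Cl

H is in period 1, group 1; Be is in period 2, group 2; Cl is in period 3, group 17; Se is in period 4, group 16.
Smaller atoms with higher effective nuclear charge are more electronegative.
These span different periods and groups, so the two trends combine.
H > Be: period and group pull opposite ways; the down-group shift dominates (2.20 vs 1.57).
Se > H: period and group pull opposite ways; the across-period shift dominates (2.55 vs 2.20).
Cl > Se: both effects reinforce here, so Cl is clearly the higher of the two.
Approximate values (Pauling): H 2.20, Be 1.57, Cl 3.16, Se 2.55.
So from lowest to highest: Be < H < Se < Cl.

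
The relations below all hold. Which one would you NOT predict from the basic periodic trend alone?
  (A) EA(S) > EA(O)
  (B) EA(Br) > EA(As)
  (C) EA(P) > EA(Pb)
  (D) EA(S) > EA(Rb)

The general trend: electron affinity increases across a period and decreases down a group.
(A) S (period 3, group 16) vs O (period 2, group 16): the stated order contradicts the simple trend.
(B) Br (period 4, group 17) vs As (period 4, group 15): the stated order agrees with the simple trend.
(C) P (period 3, group 15) vs Pb (period 6, group 14): the stated order agrees with the simple trend.
(D) S (period 3, group 16) vs Rb (period 5, group 1): the stated order agrees with the simple trend.
The exception is (A): the compact 2p subshell of O repels the added electron more than S's larger 3p does.

(A)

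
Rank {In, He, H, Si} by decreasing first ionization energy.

He > H > Si > In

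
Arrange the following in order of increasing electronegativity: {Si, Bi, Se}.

Si, Bi, Se

Si is in period 3, group 14; Se is in period 4, group 16; Bi is in period 6, group 15.
Atoms toward the upper right of the periodic table pull bonding electrons most strongly.
Here both period and group differ, so the two effects have to be weighed against each other.
Bi > Si: the two effects oppose for this pair; the across-period effect wins (2.02 vs 1.90).
Se > Bi: relative to Bi, both the across-period and down-group shifts push Se's electronegativity up.
For reference (Pauling): Si 1.90, Se 2.55, Bi 2.02.
So from lowest to highest: Si < Bi < Se.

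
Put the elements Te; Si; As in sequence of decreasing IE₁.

Across a period the outer electron is held more tightly (higher IE₁); down a group it sits in a higher shell, more shielded, and comes off more easily.
These sit on a diagonal, where the across-period and down-group effects partly cancel.
Te > Si: period and group pull opposite ways; the across-period shift dominates (869 vs 786 kJ/mol).
As > Te: period and group pull opposite ways; the down-group shift dominates (947 vs 869 kJ/mol).
Approximate values (kJ/mol): Si 786, As 947, Te 869.
So from highest to lowest: As > Te > Si.

As > Te > Si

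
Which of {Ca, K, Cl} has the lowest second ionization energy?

Ca

The second ionization energy removes an electron from the +1 ion. For each element: Ca⁺ still has 1 valence electron; K⁺ is the bare [Ar] core; Cl⁺ still has 6 valence electrons.
Pulling an electron out of a noble-gas core costs far more than removing a remaining valence electron, so K sits at the high end of IE_2.
Valence configurations: Ca⁺ [Ar]4s¹, Cl⁺ [Ne]3s²3p⁴.
Tabulated IE_2 (kJ/mol): Ca 1145, K 3052, Cl 2298.
So the second ionization energies run Ca < Cl < K.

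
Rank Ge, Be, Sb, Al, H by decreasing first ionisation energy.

H > Be > Sb > Ge > Al

H is in period 1, group 1; Be is in period 2, group 2; Al is in period 3, group 13; Ge is in period 4, group 14; Sb is in period 5, group 15.
Across a period the outer electron is held more tightly (higher IE₁); down a group it sits in a higher shell, more shielded, and comes off more easily.
These sit on a diagonal, where the across-period and down-group effects partly cancel.
Ge > Al: the two effects oppose for this pair; the across-period effect wins (762 vs 578 kJ/mol).
Sb > Ge: the two effects oppose for this pair; the across-period effect wins (831 vs 762 kJ/mol).
Be > Sb: period and group pull opposite ways; the down-group shift dominates (900 vs 831 kJ/mol).
H > Be: the two effects oppose for this pair; the down-group effect wins (1312 vs 900 kJ/mol).
Approximate values (kJ/mol): H 1312, Be 900, Al 578, Ge 762, Sb 831.
So from highest to lowest: H > Be > Sb > Ge > Al.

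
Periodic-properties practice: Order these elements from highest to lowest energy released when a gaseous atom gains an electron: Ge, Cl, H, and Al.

Cl > Ge > H > Al

H is in period 1, group 1; Al is in period 3, group 13; Cl is in period 3, group 17; Ge is in period 4, group 14.
Atoms with high Z_eff and room in the valence shell (especially the halogens) have the most exothermic electron affinities.
These span different periods and groups, so the two trends combine.
H > Al: period and group pull opposite ways; the down-group shift dominates (73 vs 42 kJ/mol).
Ge > H: period and group pull opposite ways; the across-period shift dominates (119 vs 73 kJ/mol).
Cl > Ge: both effects reinforce here, so Cl is clearly the higher of the two.
Tabulated electron affinity (kJ/mol): H 73, Al 42, Cl 349, Ge 119.
So from highest to lowest: Cl > Ge > H > Al.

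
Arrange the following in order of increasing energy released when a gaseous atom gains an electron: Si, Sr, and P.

Sr, P, Si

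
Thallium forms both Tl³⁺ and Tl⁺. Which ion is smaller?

Both ions have Z = 81 protons, but Tl³⁺ has lost more electrons, so its remaining electrons feel a larger effective nuclear charge per electron and are pulled in more tightly.
Higher positive charge → smaller ion, so Tl⁺ > Tl³⁺.

Tl³⁺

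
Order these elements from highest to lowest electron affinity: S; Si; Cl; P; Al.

Al is in period 3, group 13; Si is in period 3, group 14; P is in period 3, group 15; S is in period 3, group 16; Cl is in period 3, group 17.
EA tends to increase across a period and decrease down a group, though the pattern is less regular than for IE or radius.
All lie in period 3; the across-period trend (electron affinity increases left to right) applies, with the exception below.
Note the exception: Si has a higher electron affinity than P, contrary to the simple trend — adding an electron to P's half-filled 3p³ is unfavourable, so Si (3p²) has the more exothermic EA.
For reference (kJ/mol): Al 42, Si 134, P 72, S 200, Cl 349.
So from highest to lowest: Cl > S > Si > P > Al.

Cl > S > Si > P > Al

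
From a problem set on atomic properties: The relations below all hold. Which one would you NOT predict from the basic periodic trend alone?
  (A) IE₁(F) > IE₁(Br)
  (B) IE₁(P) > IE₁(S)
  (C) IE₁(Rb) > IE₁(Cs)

The general trend: first ionisation energy increases across a period and decreases down a group.
(A) F (period 2, group 17) vs Br (period 4, group 17): the stated order agrees with the simple trend.
(B) P (period 3, group 15) vs S (period 3, group 16): the stated order contradicts the simple trend.
(C) Rb (period 5, group 1) vs Cs (period 6, group 1): the stated order agrees with the simple trend.
The exception is (B): S (3p⁴) ionizes more easily than half-filled P (3p³) because the paired 3p electron in S is pushed out by e⁻–e⁻ repulsion.

(B)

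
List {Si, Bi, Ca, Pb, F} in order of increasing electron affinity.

F is in period 2, group 17; Si is in period 3, group 14; Ca is in period 4, group 2; Pb is in period 6, group 14; Bi is in period 6, group 15.
Electron affinity generally becomes more exothermic across a period toward the halogens and less exothermic down a group.
These span different periods and groups, so the two trends combine.
Pb > Ca: the two effects oppose for this pair; the across-period effect wins (35 vs 2 kJ/mol).
Bi > Pb: Bi lies to the right of Pb in period 6, so the across-period effect alone puts Bi higher.
Si > Bi: period and group pull opposite ways; the down-group shift dominates (134 vs 91 kJ/mol).
F > Si: relative to Si, both the across-period and down-group shifts push F's electron affinity up.
Approximate values (kJ/mol): F 328, Si 134, Ca 2, Pb 35, Bi 91.
So from lowest to highest: Ca < Pb < Bi < Si < F.

Ca < Pb < Bi < Si < F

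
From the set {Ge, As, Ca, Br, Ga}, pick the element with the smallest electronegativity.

Ca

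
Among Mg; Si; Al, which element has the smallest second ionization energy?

Mg

The second ionization energy removes an electron from the +1 ion. For each element: Mg⁺ still has 1 valence electron; Si⁺ still has 3 valence electrons; Al⁺ still has 2 valence electrons.
All are still removing valence electrons, so compare the +1 ions as you would atoms: IE_2 generally rises across a period (higher Z_eff) and falls down a group (larger shell), subject to the usual subshell exceptions.
Valence configurations: Mg⁺ [Ne]3s¹, Si⁺ [Ne]3s²3p¹, Al⁺ [Ne]3s².
Si⁺ loses a lone 3p electron whereas Al⁺ must break into a filled 3s² pair, so IE_2(Al) > IE_2(Si) even though Si has the higher nuclear charge.
Tabulated IE_2 (kJ/mol): Mg 1451, Si 1577, Al 1817.
Putting it together, IE_2: Mg < Si < Al.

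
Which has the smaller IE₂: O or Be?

After 1 electron has been removed, what remains? O⁺ still has 5 valence electrons; Be⁺ still has 1 valence electron.
All are still removing valence electrons, so compare the +1 ions as you would atoms: IE_2 generally rises across a period (higher Z_eff) and falls down a group (larger shell), subject to the usual subshell exceptions.
Valence configurations: O⁺ [He]2s²2p³, Be⁺ [He]2s¹.
The numbers (kJ/mol): O 3388, Be 1757.
Putting it together, IE_2: Be < O.

Be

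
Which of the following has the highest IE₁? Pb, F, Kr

IE₁ increases left→right with effective nuclear charge and decreases top→bottom as the valence shell moves farther out.
Neither a single period nor a single group — weigh both effects.
Kr > Pb: both effects reinforce here, so Kr is clearly the higher of the two.
F > Kr: the two effects oppose for this pair; the down-group effect wins (1681 vs 1351 kJ/mol).
For reference (kJ/mol): F 1681, Kr 1351, Pb 716.
The highest IE₁ among these belongs to F.

F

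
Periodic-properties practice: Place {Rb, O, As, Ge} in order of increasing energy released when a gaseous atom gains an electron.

Rb < As < Ge < O

O is in period 2, group 16; Ge is in period 4, group 14; As is in period 4, group 15; Rb is in period 5, group 1.
Electron affinity generally becomes more exothermic across a period toward the halogens and less exothermic down a group.
Neither a single period nor a single group — weigh both effects.
As > Rb: both effects reinforce here, so As is clearly the higher of the two.
Ge > As: this pair runs against the simple trend — see the exception note.
O > Ge: relative to Ge, both the across-period and down-group shifts push O's electron affinity up.
Note the exception: Ge has a higher electron affinity than As, contrary to the simple trend — adding an electron to As's half-filled 4p³ is unfavourable, so Ge (4p²) has the more exothermic EA.
For reference (kJ/mol): O 141, Ge 119, As 78, Rb 47.
So from lowest to highest: Rb < As < Ge < O.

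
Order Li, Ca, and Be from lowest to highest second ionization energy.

Ca, Be, Li

IE_2 is the cost of taking one more electron from the +1 cation: Li⁺ is the bare [He] core; Ca⁺ still has 1 valence electron; Be⁺ still has 1 valence electron.
Breaking into a closed-shell core is much more expensive than removing a leftover valence electron — Li has the largest IE_2 here.
Valence configurations: Ca⁺ [Ar]4s¹, Be⁺ [He]2s¹.
The numbers (kJ/mol): Li 7298, Ca 1145, Be 1757.
Putting it together, IE_2: Ca < Be < Li.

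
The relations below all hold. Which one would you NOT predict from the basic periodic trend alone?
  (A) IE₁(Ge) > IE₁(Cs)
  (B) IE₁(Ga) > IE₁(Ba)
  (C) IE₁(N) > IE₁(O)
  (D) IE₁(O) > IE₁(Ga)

The general trend: first ionization energy increases across a period and decreases down a group.
(A) Ge (period 4, group 14) vs Cs (period 6, group 1): the stated order agrees with the simple trend.
(B) Ga (period 4, group 13) vs Ba (period 6, group 2): the stated order agrees with the simple trend.
(C) N (period 2, group 15) vs O (period 2, group 16): the stated order contradicts the simple trend.
(D) O (period 2, group 16) vs Ga (period 4, group 13): the stated order agrees with the simple trend.
The exception is (C): pairing an electron in O's 2p⁴ costs repulsion energy, so O ionizes more easily than half-filled N (2p³).

(C)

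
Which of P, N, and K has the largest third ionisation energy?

Consider each +2 ion: P²⁺ still has 3 valence electrons; N²⁺ still has 3 valence electrons; K²⁺ is already 1 electron into the core.
Usually core removal costs more than valence removal, but here the competition is close: a tightly held n=2 valence electron can cost more to remove than an n=3 core electron, so the actual values have to decide it.
Valence configurations: P²⁺ [Ne]3s²3p¹, N²⁺ [He]2s²2p¹.
The numbers (kJ/mol): P 2914, N 4578, K 4420.
Hence IE_3: P < K < N.

N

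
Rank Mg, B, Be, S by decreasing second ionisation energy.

After 1 electron has been removed, what remains? Mg⁺ still has 1 valence electron; B⁺ still has 2 valence electrons; Be⁺ still has 1 valence electron; S⁺ still has 5 valence electrons.
All are still removing valence electrons, so compare the +1 ions as you would atoms: IE_2 generally rises across a period (higher Z_eff) and falls down a group (larger shell), subject to the usual subshell exceptions.
Valence configurations: Mg⁺ [Ne]3s¹, B⁺ [He]2s², Be⁺ [He]2s¹, S⁺ [Ne]3s²3p³.
Tabulated IE_2 (kJ/mol): Mg 1451, B 2427, Be 1757, S 2252.
Hence IE_2: Mg < Be < S < B.

B > S > Be > Mg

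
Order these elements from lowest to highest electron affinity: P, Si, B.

B < P < Si

Electron affinity generally becomes more exothermic across a period toward the halogens and less exothermic down a group.
Neither a single period nor a single group — weigh both effects.
P > B: the two effects oppose for this pair; the across-period effect wins (72 vs 27 kJ/mol).
Si > P: this pair runs against the simple trend — see the exception note.
Note the exception: Si has a higher electron affinity than P, contrary to the simple trend — adding an electron to P's half-filled 3p³ is unfavourable, so Si (3p²) has the more exothermic EA.
Approximate values (kJ/mol): B 27, Si 134, P 72.
So from lowest to highest: B < P < Si.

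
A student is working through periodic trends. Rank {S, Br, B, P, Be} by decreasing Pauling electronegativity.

Br > S > P > B > Be

EN rises left→right (higher Z_eff, smaller atoms) and falls top→bottom (larger, more shielded atoms).
These span different periods and groups, so the two trends combine.
B > Be: B lies to the right of Be in period 2, so the across-period effect alone puts B higher.
P > B: the two effects oppose for this pair; the across-period effect wins (2.19 vs 2.04).
S > P: S lies to the right of P in period 3, so the across-period effect alone puts S higher.
Br > S: period and group pull opposite ways; the across-period shift dominates (2.96 vs 2.58).
Tabulated electronegativity (Pauling): Be 1.57, B 2.04, P 2.19, S 2.58, Br 2.96.
So from highest to lowest: Br > S > P > B > Be.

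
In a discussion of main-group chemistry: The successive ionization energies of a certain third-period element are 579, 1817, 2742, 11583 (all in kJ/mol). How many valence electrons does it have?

Look for the largest jump between consecutive ionization energies: IE4/IE3 ≈ 4.2, far larger than any earlier ratio.
That jump marks the point where a core electron is being removed. So the atom has 3 valence electrons.

3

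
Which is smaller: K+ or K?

K+

Forming K+ removes 1 electron from K. Fewer electrons for the same nuclear charge means less shielding and a higher Z_eff on the remaining electrons, and for main-group metals the entire outer shell is lost.
A cation is smaller than its parent atom: K+ < K.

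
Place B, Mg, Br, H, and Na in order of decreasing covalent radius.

H is in period 1, group 1; B is in period 2, group 13; Na is in period 3, group 1; Mg is in period 3, group 2; Br is in period 4, group 17.
Radius decreases left→right (rising Z_eff, same n) and increases top→bottom (higher n).
These span different periods and groups, so the two trends combine.
B > H: the two effects oppose for this pair; the down-group effect wins (85 vs 32 pm).
Br > B: the two effects oppose for this pair; the down-group effect wins (114 vs 85 pm).
Mg > Br: period and group pull opposite ways; the across-period shift dominates (139 vs 114 pm).
Na > Mg: both are in period 3; the period trend gives Na the larger value.
Tabulated atomic radius (pm): H 32, B 85, Na 155, Mg 139, Br 114.
So from largest to smallest: Na > Mg > Br > B > H.

Na > Mg > Br > B > H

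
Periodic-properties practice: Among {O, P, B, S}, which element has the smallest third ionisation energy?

P

IE_3 is the cost of taking one more electron from the +2 cation: O²⁺ still has 4 valence electrons; P²⁺ still has 3 valence electrons; B²⁺ still has 1 valence electron; S²⁺ still has 4 valence electrons.
All are still removing valence electrons, so compare the +2 ions as you would atoms: IE_3 generally rises across a period (higher Z_eff) and falls down a group (larger shell), subject to the usual subshell exceptions.
Valence configurations: O²⁺ [He]2s²2p², P²⁺ [Ne]3s²3p¹, B²⁺ [He]2s¹, S²⁺ [Ne]3s²3p².
The numbers (kJ/mol): O 5300, P 2914, B 3660, S 3357.
Putting it together, IE_3: P < S < B < O.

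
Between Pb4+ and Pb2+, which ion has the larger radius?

Both ions have Z = 82 protons, but Pb4+ has lost more electrons, so its remaining electrons feel a larger effective nuclear charge per electron and are pulled in more tightly.
Higher positive charge → smaller ion, so Pb2+ > Pb4+.

Pb2+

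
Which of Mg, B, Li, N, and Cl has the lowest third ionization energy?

B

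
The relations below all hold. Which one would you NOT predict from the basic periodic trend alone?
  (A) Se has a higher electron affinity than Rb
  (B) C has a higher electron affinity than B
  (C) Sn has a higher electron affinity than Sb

The general trend: electron affinity increases across a period and decreases down a group.
(A) Se (period 4, group 16) vs Rb (period 5, group 1): the stated order agrees with the simple trend.
(B) C (period 2, group 14) vs B (period 2, group 13): the stated order agrees with the simple trend.
(C) Sn (period 5, group 14) vs Sb (period 5, group 15): the stated order contradicts the simple trend.
The exception is (C): adding an electron to Sb's half-filled 5p³ is unfavourable, so Sn has the more exothermic EA.

(C)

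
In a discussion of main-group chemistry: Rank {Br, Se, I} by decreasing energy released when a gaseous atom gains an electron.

Se is in period 4, group 16; Br is in period 4, group 17; I is in period 5, group 17.
Atoms with high Z_eff and room in the valence shell (especially the halogens) have the most exothermic electron affinities.
Here both period and group differ, so the two effects have to be weighed against each other.
I > Se: period and group pull opposite ways; the across-period shift dominates (295 vs 195 kJ/mol).
Br > I: Br sits above I in group 17, so the down-group effect alone puts Br higher.
Approximate values (kJ/mol): Se 195, Br 325, I 295.
So from highest to lowest: Br > I > Se.

Br, I, Se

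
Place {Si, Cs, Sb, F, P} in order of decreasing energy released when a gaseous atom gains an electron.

F, Si, Sb, P, Cs

Adding an electron releases more energy for atoms nearer the top right (short of the noble gases).
Here both period and group differ, so the two effects have to be weighed against each other.
P > Cs: relative to Cs, both the across-period and down-group shifts push P's electron affinity up.
Sb > P: this pair runs against the simple trend — see the exception note.
Si > Sb: the two effects oppose for this pair; the down-group effect wins (134 vs 103 kJ/mol).
F > Si: both effects reinforce here, so F is clearly the higher of the two.
Note the exception: Sb has a higher electron affinity than P, contrary to the simple trend — both are half-filled np³, but the pairing/repulsion penalty for the added electron shrinks as the p orbitals become larger and more diffuse down the group, and for Sb that outweighs the weaker nuclear attraction.
Note the exception: Si has a higher electron affinity than P, contrary to the simple trend — adding an electron to P's half-filled 3p³ is unfavourable, so Si (3p²) has the more exothermic EA.
Tabulated electron affinity (kJ/mol): F 328, Si 134, P 72, Sb 103, Cs 46.
So from highest to lowest: F > Si > Sb > P > Cs.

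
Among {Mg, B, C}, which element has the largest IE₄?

After 3 electrons have been removed, what remains? Mg³⁺ is already 1 electron into the core; B³⁺ is the bare [He] core; C³⁺ still has 1 valence electron.
Pulling an electron out of a noble-gas core costs far more than removing a remaining valence electron, so Mg and B sit at the high end of IE_4.
Tabulated IE_4 (kJ/mol): Mg 10543, B 25026, C 6223.
Hence IE_4: C < Mg < B.

B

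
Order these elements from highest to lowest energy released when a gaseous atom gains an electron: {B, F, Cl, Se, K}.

Cl > F > Se > K > B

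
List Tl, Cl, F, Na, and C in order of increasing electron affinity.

Electron affinity generally becomes more exothermic across a period toward the halogens and less exothermic down a group.
These span different periods and groups, so the two trends combine.
Na > Tl: period and group pull opposite ways; the down-group shift dominates (53 vs 19 kJ/mol).
C > Na: both effects reinforce here, so C is clearly the higher of the two.
F > C: F lies to the right of C in period 2, so the across-period effect alone puts F higher.
Cl > F: this pair runs against the simple trend — see the exception note.
Note the exception: Cl has a higher electron affinity than F, contrary to the simple trend — F's small 2p subshell makes the incoming electron feel strong e⁻–e⁻ repulsion, so Cl actually releases more energy on gaining an electron.
Tabulated electron affinity (kJ/mol): C 122, F 328, Na 53, Cl 349, Tl 19.
So from lowest to highest: Tl < Na < C < F < Cl.

Tl, Na, C, F, Cl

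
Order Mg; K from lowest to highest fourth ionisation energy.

K < Mg

The fourth ionization energy removes an electron from the +3 ion. For each element: Mg³⁺ is already 1 electron into the core; K³⁺ is already 2 electrons into the core.
All of these are removing an electron from a noble-gas core or deeper; the smaller core (lower principal quantum number) is held far more tightly, and within a period the higher nuclear charge binds the same core more tightly.
Tabulated IE_4 (kJ/mol): Mg 10543, K 5877.
So the fourth ionization energies run K < Mg.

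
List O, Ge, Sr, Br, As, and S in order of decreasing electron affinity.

Br, S, O, Ge, As, Sr

O is in period 2, group 16; S is in period 3, group 16; Ge is in period 4, group 14; As is in period 4, group 15; Br is in period 4, group 17; Sr is in period 5, group 2.
EA tends to increase across a period and decrease down a group, though the pattern is less regular than for IE or radius.
Here both period and group differ, so the two effects have to be weighed against each other.
As > Sr: relative to Sr, both the across-period and down-group shifts push As's electron affinity up.
Ge > As: this pair runs against the simple trend — see the exception note.
O > Ge: both effects reinforce here, so O is clearly the higher of the two.
S > O: this pair runs against the simple trend — see the exception note.
Br > S: period and group pull opposite ways; the across-period shift dominates (325 vs 200 kJ/mol).
Note the exception: Ge has a higher electron affinity than As, contrary to the simple trend — adding an electron to As's half-filled 4p³ is unfavourable, so Ge (4p²) has the more exothermic EA.
Note the exception: S has a higher electron affinity than O, contrary to the simple trend — the compact 2p subshell of O repels the added electron more than S's larger 3p does.
Approximate values (kJ/mol): O 141, S 200, Ge 119, As 78, Br 325, Sr 5.
So from highest to lowest: Br > S > O > Ge > As > Sr.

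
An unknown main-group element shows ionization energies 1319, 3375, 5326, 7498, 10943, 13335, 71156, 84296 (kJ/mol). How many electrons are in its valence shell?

Look for the largest jump between consecutive ionization energies: IE7/IE6 ≈ 5.3, far larger than any earlier ratio.
That jump marks the point where a core electron is being removed. So the atom has 6 valence electrons.

6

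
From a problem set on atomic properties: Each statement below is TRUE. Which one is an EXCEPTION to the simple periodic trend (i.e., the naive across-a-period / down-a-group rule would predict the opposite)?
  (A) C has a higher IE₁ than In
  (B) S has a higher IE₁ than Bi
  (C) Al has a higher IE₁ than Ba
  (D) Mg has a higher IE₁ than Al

(D)

The general trend: IE₁ increases across a period and decreases down a group.
(A) C (period 2, group 14) vs In (period 5, group 13): the stated order agrees with the simple trend.
(B) S (period 3, group 16) vs Bi (period 6, group 15): the stated order agrees with the simple trend.
(C) Al (period 3, group 13) vs Ba (period 6, group 2): the stated order agrees with the simple trend.
(D) Mg (period 3, group 2) vs Al (period 3, group 13): the stated order contradicts the simple trend.
The exception is (D): Al's single 3p electron is easier to remove than one from Mg's filled 3s².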